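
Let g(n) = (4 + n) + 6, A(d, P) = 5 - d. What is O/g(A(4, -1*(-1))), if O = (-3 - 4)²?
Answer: 49/11 ≈ 4.4545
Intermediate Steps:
g(n) = 10 + n
O = 49 (O = (-7)² = 49)
O/g(A(4, -1*(-1))) = 49/(10 + (5 - 1*4)) = 49/(10 + (5 - 4)) = 49/(10 + 1) = 49/11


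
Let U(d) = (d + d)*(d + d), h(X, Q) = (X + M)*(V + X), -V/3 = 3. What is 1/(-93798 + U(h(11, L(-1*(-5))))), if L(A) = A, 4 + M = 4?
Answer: -1/91862 ≈ -1.0886e-5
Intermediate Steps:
M = 0 (M = -4 + 4 = 0)
V = -9 (V = -3*3 = -9)
h(X, Q) = X*(-9 + X) (h(X, Q) = (X + 0)*(-9 + X) = X*(-9 + X))
U(d) = 4*d² (U(d) = (2*d)*(2*d) = 4*d²)
1/(-93798 + U(h(11, L(-1*(-5))))) = 1/(-93798 + 4*(11*(-9 + 11))²) = 1/(-93798 + 4*(11*2)²) = 1/(-93798 + 4*22²) = 1/(-93798 + 4*484) = 1/(-93798 + 1936) = 1/(-91862) = -1/91862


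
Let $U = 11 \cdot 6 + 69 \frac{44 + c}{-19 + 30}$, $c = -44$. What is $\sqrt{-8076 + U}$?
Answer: $3 i \sqrt{890} \approx 89.499 i$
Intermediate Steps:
$U = 66$ ($U = 11 \cdot 6 + 69 \frac{44 - 44}{-19 + 30} = 66 + 69 \cdot \frac{0}{11} = 66 + 69 \cdot 0 \cdot \frac{1}{11} = 66 + 69 \cdot 0 = 66 + 0 = 66$)
$\sqrt{-8076 + U} = \sqrt{-8076 + 66} = \sqrt{-8010} = 3 i \sqrt{890}$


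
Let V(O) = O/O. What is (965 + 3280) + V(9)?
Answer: 4246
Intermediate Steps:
V(O) = 1
(965 + 3280) + V(9) = (965 + 3280) + 1 = 4245 + 1 = 4246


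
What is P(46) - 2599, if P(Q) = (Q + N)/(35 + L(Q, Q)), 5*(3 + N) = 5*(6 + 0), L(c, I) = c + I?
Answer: -330024/127 ≈ -2598.6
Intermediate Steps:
L(c, I) = I + c
N = 3 (N = -3 + (5*(6 + 0))/5 = -3 + (5*6)/5 = -3 + (⅕)*30 = -3 + 6 = 3)
P(Q) = (3 + Q)/(35 + 2*Q) (P(Q) = (Q + 3)/(35 + (Q + Q)) = (3 + Q)/(35 + 2*Q))
P(46) - 2599 = (3 + 46)/(35 + 2*46) - 2599 = 49/(35 + 92) - 2599 = 49/127 - 2599 = -330024/127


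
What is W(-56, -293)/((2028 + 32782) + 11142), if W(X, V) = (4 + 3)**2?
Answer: 49/45952 ≈ 0.0010663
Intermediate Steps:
W(X, V) = 49 (W(X, V) = 7**2 = 49)
W(-56, -293)/((2028 + 32782) + 11142) = 49/((2028 + 32782) + 11142) = 49/(34810 + 11142) = 49/45952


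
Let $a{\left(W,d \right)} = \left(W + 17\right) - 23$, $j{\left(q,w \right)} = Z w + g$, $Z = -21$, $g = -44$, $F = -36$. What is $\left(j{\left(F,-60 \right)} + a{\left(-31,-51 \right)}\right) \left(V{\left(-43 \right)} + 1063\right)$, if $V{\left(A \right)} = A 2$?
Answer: $1151883$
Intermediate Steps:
$V{\left(A \right)} = 2 A$
$j{\left(q,w \right)} = -44 - 21 w$ ($j{\left(q,w \right)} = - 21 w - 44 = -44 - 21 w$)
$a{\left(W,d \right)} = -6 + W$ ($a{\left(W,d \right)} = \left(17 + W\right) - 23 = -6 + W$)
$\left(j{\left(F,-60 \right)} + a{\left(-31,-51 \right)}\right) \left(V{\left(-43 \right)} + 1063\right) = \left(\left(-44 - -1260\right) - 37\right) \left(2 \left(-43\right) + 1063\right) = \left(\left(-44 + 1260\right) - 37\right) \left(-86 + 1063\right) = \left(1216 - 37\right) 977 = 1179 \cdot 977 = 1151883$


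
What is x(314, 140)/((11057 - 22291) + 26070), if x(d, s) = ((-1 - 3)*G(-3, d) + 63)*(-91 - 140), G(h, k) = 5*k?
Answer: 1436127/14836 ≈ 96.800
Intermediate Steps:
x(d, s) = -14553 + 4620*d (x(d, s) = ((-1 - 3)*(5*d) + 63)*(-91 - 140) = (-20*d + 63)*(-231) = (63 - 20*d)*(-231) = -14553 + 4620*d)
x(314, 140)/((11057 - 22291) + 26070) = (-14553 + 4620*314)/((11057 - 22291) + 26070) = (-14553 + 1450680)/(-11234 + 26070) = 1436127/14836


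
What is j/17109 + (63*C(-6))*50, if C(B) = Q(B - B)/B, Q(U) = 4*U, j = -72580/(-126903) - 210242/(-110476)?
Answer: 17349344303/119931830140626 ≈ 0.00014466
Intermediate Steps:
j = 17349344303/7009867914 (j = -72580*(-1/126903) - 210242*(-1/110476) = 72580/126903 + 105121/55238 = 17349344303/7009867914 ≈ 2.4750)
C(B) = 0 (C(B) = (4*(B - B))/B = (4*0)/B = 0/B = 0)
j/17109 + (63*C(-6))*50 = (17349344303/7009867914)/17109 + (63*0)*50 = (17349344303/7009867914)*(1/17109) + 0*50 = 17349344303/119931830140626 + 0 = 17349344303/119931830140626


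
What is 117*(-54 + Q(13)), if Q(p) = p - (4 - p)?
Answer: -3744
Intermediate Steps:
Q(p) = -4 + 2*p (Q(p) = p + (-4 + p) = -4 + 2*p)
117*(-54 + Q(13)) = 117*(-54 + (-4 + 2*13)) = 117*(-54 + (-4 + 26)) = 117*(-54 + 22) = 117*(-32) = -3744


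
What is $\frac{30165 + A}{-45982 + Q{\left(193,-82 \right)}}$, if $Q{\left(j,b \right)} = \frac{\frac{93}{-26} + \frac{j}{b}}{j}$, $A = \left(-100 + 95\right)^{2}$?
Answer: $- \frac{3105615110}{4730125519} \approx -0.65656$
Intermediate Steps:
$A = 25$ ($A = \left(-5\right)^{2} = 25$)
$Q{\left(j,b \right)} = \frac{- \frac{93}{26} + \frac{j}{b}}{j}$ ($Q{\left(j,b \right)} = \frac{93 \left(- \frac{1}{26}\right) + \frac{j}{b}}{j} = \frac{- \frac{93}{26} + \frac{j}{b}}{j}$)
$\frac{30165 + A}{-45982 + Q{\left(193,-82 \right)}} = \frac{30165 + 25}{-45982 + \left(\frac{1}{-82} - \frac{93}{26 \cdot 193}\right)} = \frac{30190}{-45982 - \frac{3161}{102869}} = \frac{30190}{- \frac{4730125519}{102869}} = 30190 \left(- \frac{102869}{4730125519}\right) = - \frac{3105615110}{4730125519}$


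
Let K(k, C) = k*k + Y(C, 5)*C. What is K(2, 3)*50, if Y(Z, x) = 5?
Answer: 950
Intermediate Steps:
K(k, C) = k**2 + 5*C (K(k, C) = k*k + 5*C = k**2 + 5*C)
K(2, 3)*50 = (2**2 + 5*3)*50 = (4 + 15)*50 = 19*50 = 950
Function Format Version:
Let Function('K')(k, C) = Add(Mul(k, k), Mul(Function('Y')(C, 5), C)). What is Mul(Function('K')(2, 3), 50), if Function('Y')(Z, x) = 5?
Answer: 950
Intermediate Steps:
Function('K')(k, C) = Add(Pow(k, 2), Mul(5, C)) (Function('K')(k, C) = Add(Mul(k, k), Mul(5, C)) = Add(Pow(k, 2), Mul(5, C)))
Mul(Function('K')(2, 3), 50) = Mul(Add(Pow(2, 2), Mul(5, 3)), 50) = Mul(Add(4, 15), 50) = Mul(19, 50) = 950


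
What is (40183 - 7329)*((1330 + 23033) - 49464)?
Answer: -824668254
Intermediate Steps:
(40183 - 7329)*((1330 + 23033) - 49464) = 32854*(24363 - 49464) = 32854*(-25101) = -824668254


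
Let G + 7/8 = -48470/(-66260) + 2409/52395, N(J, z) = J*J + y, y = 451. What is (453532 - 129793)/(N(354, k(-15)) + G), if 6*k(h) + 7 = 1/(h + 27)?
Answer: 149856309734040/58216538303437 ≈ 2.5741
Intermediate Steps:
k(h) = -7/6 + 1/(6*(27 + h)) (k(h) = -7/6 + 1/(6*(h + 27)) = -7/6 + 1/(6*(27 + h)))
N(J, z) = 451 + J² (N(J, z) = J*J + 451 = J² + 451 = 451 + J²)
G = -45136683/462892360 (G = -7/8 + (-48470/(-66260) + 2409/52395) = -7/8 + (-48470*(-1/66260) + 2409*(1/52395)) = -7/8 + (4847/6626 + 803/17465) = -7/8 + 89973533/115723090 = -45136683/462892360 ≈ -0.097510)
(453532 - 129793)/(N(354, k(-15)) + G) = (453532 - 129793)/((451 + 354²) - 45136683/462892360) = 323739/((451 + 125316) - 45136683/462892360) = 323739/(125767 - 45136683/462892360) = 323739/(58216538303437/462892360) = 323739*(462892360/58216538303437) = 149856309734040/58216538303437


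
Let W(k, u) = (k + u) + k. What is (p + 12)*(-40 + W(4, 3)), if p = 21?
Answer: -957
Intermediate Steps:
W(k, u) = u + 2*k
(p + 12)*(-40 + W(4, 3)) = (21 + 12)*(-40 + (3 + 2*4)) = 33*(-40 + (3 + 8)) = 33*(-40 + 11) = 33*(-29) = -957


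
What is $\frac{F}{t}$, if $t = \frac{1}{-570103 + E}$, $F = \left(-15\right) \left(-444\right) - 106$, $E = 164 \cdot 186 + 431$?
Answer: $-3533707072$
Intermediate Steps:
$E = 30935$ ($E = 30504 + 431 = 30935$)
$F = 6554$ ($F = 6660 - 106 = 6554$)
$t = - \frac{1}{539168}$ ($t = \frac{1}{-570103 + 30935} = \frac{1}{-539168} = - \frac{1}{539168} \approx -1.8547 \cdot 10^{-6}$)
$\frac{F}{t} = \frac{6554}{- \frac{1}{539168}} = 6554 \left(-539168\right) = -3533707072$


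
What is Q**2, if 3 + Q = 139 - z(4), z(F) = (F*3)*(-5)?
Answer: 38416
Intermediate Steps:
z(F) = -15*F (z(F) = (3*F)*(-5) = -15*F)
Q = 196 (Q = -3 + (139 - (-15)*4) = -3 + (139 - 1*(-60)) = -3 + (139 + 60) = -3 + 199 = 196)
Q**2 = 196**2 = 38416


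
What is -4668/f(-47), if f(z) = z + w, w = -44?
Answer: 4668/91 ≈ 51.297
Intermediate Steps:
f(z) = -44 + z (f(z) = z - 44 = -44 + z)
-4668/f(-47) = -4668/(-44 - 47) = -4668/(-91) = -4668*(-1/91) = 4668/91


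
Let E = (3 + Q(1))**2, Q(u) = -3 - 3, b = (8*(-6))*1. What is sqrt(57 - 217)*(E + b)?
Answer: -156*I*sqrt(10) ≈ -493.32*I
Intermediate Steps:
b = -48 (b = -48*1 = -48)
Q(u) = -6
E = 9 (E = (3 - 6)**2 = (-3)**2 = 9)
sqrt(57 - 217)*(E + b) = sqrt(57 - 217)*(9 - 48) = sqrt(-160)*(-39) = (4*I*sqrt(10))*(-39) = -156*I*sqrt(10)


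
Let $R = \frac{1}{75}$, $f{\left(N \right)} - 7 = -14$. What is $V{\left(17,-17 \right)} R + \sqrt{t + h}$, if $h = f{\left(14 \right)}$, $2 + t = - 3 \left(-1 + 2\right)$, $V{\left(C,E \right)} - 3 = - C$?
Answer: $- \frac{14}{75} + 2 i \sqrt{3} \approx -0.18667 + 3.4641 i$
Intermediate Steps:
$V{\left(C,E \right)} = 3 - C$
$t = -5$ ($t = -2 - 3 \left(-1 + 2\right) = -2 - 3 = -5$)
$f{\left(N \right)} = -7$ ($f{\left(N \right)} = 7 - 14 = -7$)
$R = \frac{1}{75} \approx 0.013333$
$h = -7$
$V{\left(17,-17 \right)} R + \sqrt{t + h} = \left(3 - 17\right) \frac{1}{75} + \sqrt{-5 - 7} = \left(3 - 17\right) \frac{1}{75} + \sqrt{-12} = \left(-14\right) \frac{1}{75} + 2 i \sqrt{3} = - \frac{14}{75} + 2 i \sqrt{3}$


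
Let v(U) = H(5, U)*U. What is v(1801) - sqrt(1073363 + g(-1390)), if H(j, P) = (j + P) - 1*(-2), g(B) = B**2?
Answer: 3256208 - sqrt(3005463) ≈ 3.2545e+6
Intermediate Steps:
H(j, P) = 2 + P + j (H(j, P) = (P + j) + 2 = 2 + P + j)
v(U) = U*(7 + U) (v(U) = (2 + U + 5)*U = (7 + U)*U = U*(7 + U))
v(1801) - sqrt(1073363 + g(-1390)) = 1801*(7 + 1801) - sqrt(1073363 + (-1390)**2) = 1801*1808 - sqrt(1073363 + 1932100) = 3256208 - sqrt(3005463)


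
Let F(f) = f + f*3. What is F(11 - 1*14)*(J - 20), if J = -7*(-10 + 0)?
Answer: -600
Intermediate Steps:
J = 70 (J = -7*(-10) = 70)
F(f) = 4*f (F(f) = f + 3*f = 4*f)
F(11 - 1*14)*(J - 20) = (4*(11 - 1*14))*(70 - 20) = (4*(11 - 14))*50 = (4*(-3))*50 = -12*50 = -600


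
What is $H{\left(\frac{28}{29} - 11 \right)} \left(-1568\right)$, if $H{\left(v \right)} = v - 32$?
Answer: $\frac{1911392}{29} \approx 65910.0$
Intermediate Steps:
$H{\left(v \right)} = -32 + v$
$H{\left(\frac{28}{29} - 11 \right)} \left(-1568\right) = \left(-32 - \left(11 - \frac{28}{29}\right)\right) \left(-1568\right) = \left(-32 + \left(28 \cdot \frac{1}{29} - 11\right)\right) \left(-1568\right) = \left(-32 + \left(\frac{28}{29} - 11\right)\right) \left(-1568\right) = \left(-32 - \frac{291}{29}\right) \left(-1568\right) = \left(- \frac{1219}{29}\right) \left(-1568\right) = \frac{1911392}{29}$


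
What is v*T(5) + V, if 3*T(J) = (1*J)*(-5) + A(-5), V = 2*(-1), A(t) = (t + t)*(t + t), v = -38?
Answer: -952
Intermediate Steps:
A(t) = 4*t**2 (A(t) = (2*t)*(2*t) = 4*t**2)
V = -2
T(J) = 100/3 - 5*J/3 (T(J) = ((1*J)*(-5) + 4*(-5)**2)/3 = (J*(-5) + 4*25)/3 = (-5*J + 100)/3 = (100 - 5*J)/3 = 100/3 - 5*J/3)
v*T(5) + V = -38*(100/3 - 5/3*5) - 2 = -38*(100/3 - 25/3) - 2 = -38*25 - 2 = -950 - 2 = -952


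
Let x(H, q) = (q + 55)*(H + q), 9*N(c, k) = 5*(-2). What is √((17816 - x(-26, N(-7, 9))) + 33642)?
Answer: √4286438/9 ≈ 230.04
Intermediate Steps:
N(c, k) = -10/9 (N(c, k) = (5*(-2))/9 = (⅑)*(-10) = -10/9)
x(H, q) = (55 + q)*(H + q)
√((17816 - x(-26, N(-7, 9))) + 33642) = √((17816 - ((-10/9)² + 55*(-26) + 55*(-10/9) - 26*(-10/9))) + 33642) = √((17816 - (100/81 - 1430 - 550/9 + 260/9)) + 33642) = √((17816 - 1*(-118340/81)) + 33642) = √((17816 + 118340/81) + 33642) = √(1561436/81 + 33642) = √(4286438/81) = √4286438/9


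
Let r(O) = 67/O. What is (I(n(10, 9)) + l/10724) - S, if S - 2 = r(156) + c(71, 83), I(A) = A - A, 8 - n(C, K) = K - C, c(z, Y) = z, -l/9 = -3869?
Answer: -7338209/104559 ≈ -70.182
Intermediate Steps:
l = 34821 (l = -9*(-3869) = 34821)
n(C, K) = 8 + C - K (n(C, K) = 8 - (K - C) = 8 + (C - K) = 8 + C - K)
I(A) = 0
S = 11455/156 (S = 2 + (67/156 + 71) = 2 + 11143/156 = 11455/156 ≈ 73.429)
(I(n(10, 9)) + l/10724) - S = (0 + 34821/10724) - 1*11455/156 = (0 + 34821*(1/10724)) - 11455/156 = (0 + 34821/10724) - 11455/156 = 34821/10724 - 11455/156 = -7338209/104559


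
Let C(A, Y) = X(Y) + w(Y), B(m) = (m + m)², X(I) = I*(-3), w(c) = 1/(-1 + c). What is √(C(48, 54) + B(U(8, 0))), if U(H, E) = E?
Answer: I*√455005/53 ≈ 12.727*I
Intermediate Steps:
X(I) = -3*I
B(m) = 4*m² (B(m) = (2*m)² = 4*m²)
C(A, Y) = 1/(-1 + Y) - 3*Y (C(A, Y) = -3*Y + 1/(-1 + Y) = 1/(-1 + Y) - 3*Y)
√(C(48, 54) + B(U(8, 0))) = √((1 - 3*54*(-1 + 54))/(-1 + 54) + 4*0²) = √((1 - 3*54*53)/53 + 4*0) = √((1 - 8586)/53 + 0) = √((1/53)*(-8585) + 0) = √(-8585/53 + 0) = √(-8585/53) = I*√455005/53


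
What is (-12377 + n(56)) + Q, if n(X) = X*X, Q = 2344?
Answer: -6897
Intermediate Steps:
n(X) = X²
(-12377 + n(56)) + Q = (-12377 + 56²) + 2344 = (-12377 + 3136) + 2344 = -9241 + 2344 = -6897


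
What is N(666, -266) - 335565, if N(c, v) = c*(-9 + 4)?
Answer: -338895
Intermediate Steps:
N(c, v) = -5*c (N(c, v) = c*(-5) = -5*c)
N(666, -266) - 335565 = -5*666 - 335565 = -3330 - 335565 = -338895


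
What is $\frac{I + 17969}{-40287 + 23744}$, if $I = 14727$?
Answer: $- \frac{32696}{16543} \approx -1.9764$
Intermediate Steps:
$\frac{I + 17969}{-40287 + 23744} = \frac{14727 + 17969}{-40287 + 23744} = \frac{32696}{-16543} = 32696 \left(- \frac{1}{16543}\right) = - \frac{32696}{16543}$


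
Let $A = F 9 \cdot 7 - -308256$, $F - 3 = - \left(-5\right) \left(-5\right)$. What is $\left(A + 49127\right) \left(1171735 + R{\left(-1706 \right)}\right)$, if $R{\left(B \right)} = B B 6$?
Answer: $6633773052947$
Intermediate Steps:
$R{\left(B \right)} = 6 B^{2}$ ($R{\left(B \right)} = B^{2} \cdot 6 = 6 B^{2}$)
$F = -22$ ($F = 3 - \left(-5\right) \left(-5\right) = 3 - 25 = -22$)
$A = 306870$ ($A = \left(-22\right) 9 \cdot 7 - -308256 = \left(-198\right) 7 + 308256 = -1386 + 308256 = 306870$)
$\left(A + 49127\right) \left(1171735 + R{\left(-1706 \right)}\right) = \left(306870 + 49127\right) \left(1171735 + 6 \left(-1706\right)^{2}\right) = 355997 \left(1171735 + 6 \cdot 2910436\right) = 355997 \left(1171735 + 17462616\right) = 355997 \cdot 18634351 = 6633773052947$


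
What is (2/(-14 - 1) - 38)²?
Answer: 327184/225 ≈ 1454.2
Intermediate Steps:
(2/(-14 - 1) - 38)² = (2/(-15) - 38)² = (2*(-1/15) - 38)² = (-2/15 - 38)² = (-572/15)² = 327184/225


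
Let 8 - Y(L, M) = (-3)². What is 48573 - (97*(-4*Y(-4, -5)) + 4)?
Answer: 48181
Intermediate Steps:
Y(L, M) = -1 (Y(L, M) = 8 - 1*(-3)² = 8 - 1*9 = 8 - 9 = -1)
48573 - (97*(-4*Y(-4, -5)) + 4) = 48573 - (97*(-4*(-1)) + 4) = 48573 - (97*4 + 4) = 48573 - (388 + 4) = 48573 - 1*392 = 48573 - 392 = 48181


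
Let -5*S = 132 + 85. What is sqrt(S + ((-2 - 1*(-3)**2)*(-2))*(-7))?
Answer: I*sqrt(4935)/5 ≈ 14.05*I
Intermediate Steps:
S = -217/5 (S = -(132 + 85)/5 = -1/5*217 = -217/5 ≈ -43.400)
sqrt(S + ((-2 - 1*(-3)**2)*(-2))*(-7)) = sqrt(-217/5 + ((-2 - 1*(-3)**2)*(-2))*(-7)) = sqrt(-217/5 + ((-2 - 1*9)*(-2))*(-7)) = sqrt(-217/5 + ((-2 - 9)*(-2))*(-7)) = sqrt(-217/5 - 11*(-2)*(-7)) = sqrt(-217/5 + 22*(-7)) = sqrt(-217/5 - 154) = sqrt(-987/5) = I*sqrt(4935)/5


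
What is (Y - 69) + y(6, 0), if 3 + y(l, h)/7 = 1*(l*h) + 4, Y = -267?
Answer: -329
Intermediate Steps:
y(l, h) = 7 + 7*h*l (y(l, h) = -21 + 7*(1*(l*h) + 4) = -21 + 7*(1*(h*l) + 4) = -21 + 7*(h*l + 4) = -21 + 7*(4 + h*l) = -21 + (28 + 7*h*l) = 7 + 7*h*l)
(Y - 69) + y(6, 0) = (-267 - 69) + (7 + 7*0*6) = -336 + (7 + 0) = -336 + 7 = -329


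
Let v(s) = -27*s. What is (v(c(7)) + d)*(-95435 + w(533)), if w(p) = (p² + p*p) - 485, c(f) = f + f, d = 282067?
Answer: 133029883762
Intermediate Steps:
c(f) = 2*f
w(p) = -485 + 2*p² (w(p) = (p² + p²) - 485 = 2*p² - 485 = -485 + 2*p²)
(v(c(7)) + d)*(-95435 + w(533)) = (-54*7 + 282067)*(-95435 + (-485 + 2*533²)) = (-27*14 + 282067)*(-95435 + (-485 + 2*284089)) = (-378 + 282067)*(-95435 + (-485 + 568178)) = 281689*(-95435 + 567693) = 281689*472258 = 133029883762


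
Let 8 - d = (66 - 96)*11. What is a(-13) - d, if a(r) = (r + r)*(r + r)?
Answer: 338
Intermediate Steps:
a(r) = 4*r**2 (a(r) = (2*r)*(2*r) = 4*r**2)
d = 338 (d = 8 - (66 - 96)*11 = 8 - (-30)*11 = 8 - 1*(-330) = 8 + 330 = 338)
a(-13) - d = 4*(-13)**2 - 1*338 = 4*169 - 338 = 676 - 338 = 338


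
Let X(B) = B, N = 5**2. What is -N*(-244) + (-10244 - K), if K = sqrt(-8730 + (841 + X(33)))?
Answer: -4144 - 4*I*sqrt(491) ≈ -4144.0 - 88.634*I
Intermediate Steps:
N = 25
K = 4*I*sqrt(491) (K = sqrt(-8730 + (841 + 33)) = sqrt(-8730 + 874) = sqrt(-7856) = 4*I*sqrt(491) ≈ 88.634*I)
-N*(-244) + (-10244 - K) = -25*(-244) + (-10244 - 4*I*sqrt(491)) = -1*(-6100) + (-10244 - 4*I*sqrt(491)) = 6100 + (-10244 - 4*I*sqrt(491)) = -4144 - 4*I*sqrt(491)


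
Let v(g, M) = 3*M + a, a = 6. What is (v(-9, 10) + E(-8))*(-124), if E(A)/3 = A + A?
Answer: 1488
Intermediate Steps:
E(A) = 6*A (E(A) = 3*(A + A) = 3*(2*A) = 6*A)
v(g, M) = 6 + 3*M (v(g, M) = 3*M + 6 = 6 + 3*M)
(v(-9, 10) + E(-8))*(-124) = ((6 + 3*10) + 6*(-8))*(-124) = ((6 + 30) - 48)*(-124) = (36 - 48)*(-124) = -12*(-124) = 1488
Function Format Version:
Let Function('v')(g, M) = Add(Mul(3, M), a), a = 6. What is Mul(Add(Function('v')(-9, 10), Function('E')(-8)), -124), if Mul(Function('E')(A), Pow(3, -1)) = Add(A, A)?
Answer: 1488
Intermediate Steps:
Function('E')(A) = Mul(6, A) (Function('E')(A) = Mul(3, Add(A, A)) = Mul(3, Mul(2, A)) = Mul(6, A))
Function('v')(g, M) = Add(6, Mul(3, M)) (Function('v')(g, M) = Add(Mul(3, M), 6) = Add(6, Mul(3, M)))
Mul(Add(Function('v')(-9, 10), Function('E')(-8)), -124) = Mul(Add(Add(6, Mul(3, 10)), Mul(6, -8)), -124) = Mul(Add(Add(6, 30), -48), -124) = Mul(Add(36, -48), -124) = Mul(-12, -124) = 1488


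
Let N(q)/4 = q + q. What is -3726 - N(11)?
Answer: -3814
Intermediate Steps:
N(q) = 8*q (N(q) = 4*(q + q) = 4*(2*q) = 8*q)
-3726 - N(11) = -3726 - 8*11 = -3726 - 1*88 = -3726 - 88 = -3814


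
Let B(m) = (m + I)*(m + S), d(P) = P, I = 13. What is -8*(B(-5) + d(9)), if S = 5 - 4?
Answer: 184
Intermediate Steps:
S = 1
B(m) = (1 + m)*(13 + m) (B(m) = (m + 13)*(m + 1) = (13 + m)*(1 + m) = (1 + m)*(13 + m))
-8*(B(-5) + d(9)) = -8*((13 + (-5)**2 + 14*(-5)) + 9) = -8*((13 + 25 - 70) + 9) = -8*(-32 + 9) = -8*(-23) = 184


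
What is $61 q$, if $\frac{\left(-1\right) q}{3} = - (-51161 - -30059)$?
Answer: $-3861666$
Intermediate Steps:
$q = -63306$ ($q = - 3 \left(- (-51161 - -30059)\right) = - 3 \left(- (-51161 + 30059)\right) = - 3 \left(\left(-1\right) \left(-21102\right)\right) = \left(-3\right) 21102 = -63306$)
$61 q = 61 \left(-63306\right) = -3861666$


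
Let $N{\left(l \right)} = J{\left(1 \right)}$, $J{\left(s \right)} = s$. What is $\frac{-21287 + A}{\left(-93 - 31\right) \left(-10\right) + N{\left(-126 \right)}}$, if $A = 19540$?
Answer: $- \frac{1747}{1241} \approx -1.4077$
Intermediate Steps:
$N{\left(l \right)} = 1$
$\frac{-21287 + A}{\left(-93 - 31\right) \left(-10\right) + N{\left(-126 \right)}} = \frac{-21287 + 19540}{\left(-93 - 31\right) \left(-10\right) + 1} = - \frac{1747}{\left(-124\right) \left(-10\right) + 1} = - \frac{1747}{1240 + 1} = - \frac{1747}{1241}$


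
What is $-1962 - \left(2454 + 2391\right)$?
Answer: $-6807$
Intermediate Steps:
$-1962 - \left(2454 + 2391\right) = -1962 - 4845 = -6807$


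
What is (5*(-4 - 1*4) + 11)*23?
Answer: -667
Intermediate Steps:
(5*(-4 - 1*4) + 11)*23 = (5*(-4 - 4) + 11)*23 = (5*(-8) + 11)*23 = (-40 + 11)*23 = -29*23 = -667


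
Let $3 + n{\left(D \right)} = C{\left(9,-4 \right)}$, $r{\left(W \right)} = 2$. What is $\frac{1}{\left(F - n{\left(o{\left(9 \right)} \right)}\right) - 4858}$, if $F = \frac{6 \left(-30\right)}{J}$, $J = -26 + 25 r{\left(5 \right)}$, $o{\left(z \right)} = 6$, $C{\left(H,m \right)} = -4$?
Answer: $- \frac{2}{9717} \approx -0.00020582$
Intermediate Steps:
$n{\left(D \right)} = -7$ ($n{\left(D \right)} = -3 - 4 = -7$)
$J = 24$ ($J = -26 + 25 \cdot 2 = -26 + 50 = 24$)
$F = - \frac{15}{2}$ ($F = \frac{6 \left(-30\right)}{24} = \left(-180\right) \frac{1}{24} = - \frac{15}{2} \approx -7.5$)
$\frac{1}{\left(F - n{\left(o{\left(9 \right)} \right)}\right) - 4858} = \frac{1}{\left(- \frac{15}{2} - -7\right) - 4858} = \frac{1}{\left(- \frac{15}{2} + 7\right) - 4858} = \frac{1}{- \frac{1}{2} - 4858} = \frac{1}{- \frac{9717}{2}} = - \frac{2}{9717}$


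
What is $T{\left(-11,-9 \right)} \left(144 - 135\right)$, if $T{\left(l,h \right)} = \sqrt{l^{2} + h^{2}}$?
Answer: $9 \sqrt{202} \approx 127.91$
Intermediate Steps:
$T{\left(l,h \right)} = \sqrt{h^{2} + l^{2}}$
$T{\left(-11,-9 \right)} \left(144 - 135\right) = \sqrt{\left(-9\right)^{2} + \left(-11\right)^{2}} \left(144 - 135\right) = \sqrt{81 + 121} \cdot 9 = \sqrt{202} \cdot 9 = 9 \sqrt{202}$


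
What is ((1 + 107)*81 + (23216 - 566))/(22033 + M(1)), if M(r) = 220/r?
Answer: 31398/22253 ≈ 1.4110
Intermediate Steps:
((1 + 107)*81 + (23216 - 566))/(22033 + M(1)) = ((1 + 107)*81 + (23216 - 566))/(22033 + 220/1) = (108*81 + 22650)/(22033 + 220*1) = (8748 + 22650)/(22033 + 220) = 31398/22253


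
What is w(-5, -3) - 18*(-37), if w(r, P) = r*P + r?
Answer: 676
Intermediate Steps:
w(r, P) = r + P*r (w(r, P) = P*r + r = r + P*r)
w(-5, -3) - 18*(-37) = -5*(1 - 3) - 18*(-37) = -5*(-2) + 666 = 10 + 666 = 676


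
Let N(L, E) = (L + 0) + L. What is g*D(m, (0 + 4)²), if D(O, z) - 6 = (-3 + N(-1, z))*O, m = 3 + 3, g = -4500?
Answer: 108000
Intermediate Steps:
N(L, E) = 2*L (N(L, E) = L + L = 2*L)
m = 6
D(O, z) = 6 - 5*O (D(O, z) = 6 + (-3 + 2*(-1))*O = 6 + (-3 - 2)*O = 6 - 5*O)
g*D(m, (0 + 4)²) = -4500*(6 - 5*6) = -4500*(6 - 30) = -4500*(-24) = 108000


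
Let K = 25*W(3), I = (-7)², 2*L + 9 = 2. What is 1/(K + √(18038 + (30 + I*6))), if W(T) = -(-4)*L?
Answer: -175/52069 - √18362/104138 ≈ -0.0046621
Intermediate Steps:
L = -7/2 (L = -9/2 + (½)*2 = -9/2 + 1 = -7/2 ≈ -3.5000)
W(T) = -14 (W(T) = -(-4)*(-7)/2 = -4*7/2 = -14)
I = 49
K = -350 (K = 25*(-14) = -350)
1/(K + √(18038 + (30 + I*6))) = 1/(-350 + √(18038 + (30 + 49*6))) = 1/(-350 + √(18038 + (30 + 294))) = 1/(-350 + √(18038 + 324)) = 1/(-350 + √18362)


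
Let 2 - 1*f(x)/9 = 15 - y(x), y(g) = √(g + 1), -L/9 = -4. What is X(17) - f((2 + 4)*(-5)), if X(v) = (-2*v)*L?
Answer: -1107 - 9*I*√29 ≈ -1107.0 - 48.466*I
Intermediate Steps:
L = 36 (L = -9*(-4) = 36)
y(g) = √(1 + g)
X(v) = -72*v (X(v) = -2*v*36 = -72*v)
f(x) = -117 + 9*√(1 + x) (f(x) = 18 - 9*(15 - √(1 + x)) = 18 + (-135 + 9*√(1 + x)) = -117 + 9*√(1 + x))
X(17) - f((2 + 4)*(-5)) = -72*17 - (-117 + 9*√(1 + (2 + 4)*(-5))) = -1224 - (-117 + 9*√(1 + 6*(-5))) = -1224 - (-117 + 9*√(1 - 30)) = -1224 - (-117 + 9*√(-29)) = -1224 - (-117 + 9*(I*√29)) = -1224 - (-117 + 9*I*√29) = -1224 + (117 - 9*I*√29) = -1107 - 9*I*√29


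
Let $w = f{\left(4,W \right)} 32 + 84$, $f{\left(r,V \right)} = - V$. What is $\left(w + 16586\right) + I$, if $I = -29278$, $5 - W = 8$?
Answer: $-12512$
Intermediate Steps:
$W = -3$ ($W = 5 - 8 = -3$)
$w = 180$ ($w = \left(-1\right) \left(-3\right) 32 + 84 = 3 \cdot 32 + 84 = 96 + 84 = 180$)
$\left(w + 16586\right) + I = \left(180 + 16586\right) - 29278 = 16766 - 29278 = -12512$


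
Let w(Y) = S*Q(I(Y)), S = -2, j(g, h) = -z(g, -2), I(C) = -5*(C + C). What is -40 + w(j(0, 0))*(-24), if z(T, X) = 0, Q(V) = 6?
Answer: 248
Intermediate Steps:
I(C) = -10*C
j(g, h) = 0 (j(g, h) = -1*0 = 0)
w(Y) = -12 (w(Y) = -2*6 = -12)
-40 + w(j(0, 0))*(-24) = -40 - 12*(-24) = -40 + 288 = 248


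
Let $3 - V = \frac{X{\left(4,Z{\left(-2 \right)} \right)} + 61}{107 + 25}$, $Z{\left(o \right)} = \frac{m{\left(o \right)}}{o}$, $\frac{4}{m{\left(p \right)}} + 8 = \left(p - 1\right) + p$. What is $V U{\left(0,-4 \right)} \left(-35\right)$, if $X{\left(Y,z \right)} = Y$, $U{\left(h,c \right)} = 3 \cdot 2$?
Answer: $- \frac{11585}{22} \approx -526.59$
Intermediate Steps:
$m{\left(p \right)} = \frac{4}{-9 + 2 p}$ ($m{\left(p \right)} = \frac{4}{-8 + \left(\left(p - 1\right) + p\right)} = \frac{4}{-8 + \left(\left(-1 + p\right) + p\right)} = \frac{4}{-8 + \left(-1 + 2 p\right)} = \frac{4}{-9 + 2 p}$)
$Z{\left(o \right)} = \frac{4}{o \left(-9 + 2 o\right)}$ ($Z{\left(o \right)} = \frac{4 \frac{1}{-9 + 2 o}}{o} = \frac{4}{o \left(-9 + 2 o\right)}$)
$U{\left(h,c \right)} = 6$
$V = \frac{331}{132}$ ($V = 3 - \frac{4 + 61}{107 + 25} = 3 - \frac{65}{132} = \frac{331}{132} \approx 2.5076$)
$V U{\left(0,-4 \right)} \left(-35\right) = \frac{331}{132} \cdot 6 \left(-35\right) = \frac{331}{22} \left(-35\right) = - \frac{11585}{22}$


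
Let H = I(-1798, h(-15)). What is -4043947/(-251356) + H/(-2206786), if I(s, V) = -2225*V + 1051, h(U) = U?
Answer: 4457736221343/277344450908 ≈ 16.073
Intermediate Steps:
I(s, V) = 1051 - 2225*V
H = 34426 (H = 1051 - 2225*(-15) = 1051 + 33375 = 34426)
-4043947/(-251356) + H/(-2206786) = -4043947/(-251356) + 34426/(-2206786) = -4043947*(-1/251356) + 34426*(-1/2206786) = 4043947/251356 - 17213/1103393 = 4457736221343/277344450908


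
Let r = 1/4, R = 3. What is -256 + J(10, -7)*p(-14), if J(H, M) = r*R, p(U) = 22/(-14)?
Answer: -7201/28 ≈ -257.18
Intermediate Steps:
r = ¼ ≈ 0.25000
p(U) = -11/7 (p(U) = 22*(-1/14) = -11/7)
J(H, M) = ¾ (J(H, M) = (¼)*3 = ¾)
-256 + J(10, -7)*p(-14) = -256 + (¾)*(-11/7) = -256 - 33/28 = -7201/28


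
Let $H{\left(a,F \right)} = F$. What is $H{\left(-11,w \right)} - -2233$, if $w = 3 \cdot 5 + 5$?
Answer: $2253$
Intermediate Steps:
$w = 20$ ($w = 15 + 5 = 20$)
$H{\left(-11,w \right)} - -2233 = 20 - -2233 = 20 + 2233 = 2253$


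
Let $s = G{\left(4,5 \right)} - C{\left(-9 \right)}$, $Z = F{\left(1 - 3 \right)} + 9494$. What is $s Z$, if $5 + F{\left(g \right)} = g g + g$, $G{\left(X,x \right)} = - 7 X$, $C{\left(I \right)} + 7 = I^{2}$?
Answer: $-968082$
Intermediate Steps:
$C{\left(I \right)} = -7 + I^{2}$
$F{\left(g \right)} = -5 + g + g^{2}$ ($F{\left(g \right)} = -5 + \left(g g + g\right) = -5 + \left(g^{2} + g\right) = -5 + \left(g + g^{2}\right) = -5 + g + g^{2}$)
$Z = 9491$ ($Z = \left(-5 + \left(1 - 3\right) + \left(1 - 3\right)^{2}\right) + 9494 = \left(-5 - 2 + \left(-2\right)^{2}\right) + 9494 = \left(-5 - 2 + 4\right) + 9494 = -3 + 9494 = 9491$)
$s = -102$ ($s = \left(-7\right) 4 - \left(-7 + \left(-9\right)^{2}\right) = -28 - \left(-7 + 81\right) = -28 - 74 = -102$)
$s Z = \left(-102\right) 9491 = -968082$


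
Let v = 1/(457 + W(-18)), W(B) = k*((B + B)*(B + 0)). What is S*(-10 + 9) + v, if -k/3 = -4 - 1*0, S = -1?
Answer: 8234/8233 ≈ 1.0001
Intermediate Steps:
k = 12 (k = -3*(-4 - 1*0) = -3*(-4 + 0) = -3*(-4) = 12)
W(B) = 24*B² (W(B) = 12*((B + B)*(B + 0)) = 12*((2*B)*B) = 12*(2*B²) = 24*B²)
v = 1/8233 (v = 1/(457 + 24*(-18)²) = 1/(457 + 24*324) = 1/(457 + 7776) = 1/8233 ≈ 0.00012146)
S*(-10 + 9) + v = -(-10 + 9) + 1/8233 = -1*(-1) + 1/8233 = 1 + 1/8233 = 8234/8233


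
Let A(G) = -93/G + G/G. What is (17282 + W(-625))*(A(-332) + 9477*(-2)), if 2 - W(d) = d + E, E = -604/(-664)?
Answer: -18705399697129/55112 ≈ -3.3941e+8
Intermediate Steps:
E = 151/166 (E = -604*(-1/664) = 151/166 ≈ 0.90964)
W(d) = 181/166 - d (W(d) = 2 - (d + 151/166) = 2 - (151/166 + d) = 2 + (-151/166 - d) = 181/166 - d)
A(G) = 1 - 93/G (A(G) = -93/G + 1 = 1 - 93/G)
(17282 + W(-625))*(A(-332) + 9477*(-2)) = (17282 + (181/166 - 1*(-625)))*((-93 - 332)/(-332) + 9477*(-2)) = (17282 + (181/166 + 625))*(-1/332*(-425) - 18954) = (17282 + 103931/166)*(425/332 - 18954) = (2972743/166)*(-6292303/332) = -18705399697129/55112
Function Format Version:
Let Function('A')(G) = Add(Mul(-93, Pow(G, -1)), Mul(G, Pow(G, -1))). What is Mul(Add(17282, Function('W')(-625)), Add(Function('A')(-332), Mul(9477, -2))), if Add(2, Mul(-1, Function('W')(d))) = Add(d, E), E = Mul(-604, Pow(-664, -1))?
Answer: Rational(-18705399697129, 55112) ≈ -3.3941e+8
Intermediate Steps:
E = Rational(151, 166) (E = Mul(-604, Rational(-1, 664)) = Rational(151, 166) ≈ 0.90964)
Function('W')(d) = Add(Rational(181, 166), Mul(-1, d)) (Function('W')(d) = Add(2, Mul(-1, Add(d, Rational(151, 166)))) = Add(2, Mul(-1, Add(Rational(151, 166), d))) = Add(2, Add(Rational(-151, 166), Mul(-1, d))) = Add(Rational(181, 166), Mul(-1, d)))
Function('A')(G) = Add(1, Mul(-93, Pow(G, -1))) (Function('A')(G) = Add(Mul(-93, Pow(G, -1)), 1) = Add(1, Mul(-93, Pow(G, -1))))
Mul(Add(17282, Function('W')(-625)), Add(Function('A')(-332), Mul(9477, -2))) = Mul(Add(17282, Add(Rational(181, 166), Mul(-1, -625))), Add(Mul(Pow(-332, -1), Add(-93, -332)), Mul(9477, -2))) = Mul(Add(17282, Add(Rational(181, 166), 625)), Add(Mul(Rational(-1, 332), -425), -18954)) = Mul(Add(17282, Rational(103931, 166)), Add(Rational(425, 332), -18954)) = Mul(Rational(2972743, 166), Rational(-6292303, 332)) = Rational(-18705399697129, 55112)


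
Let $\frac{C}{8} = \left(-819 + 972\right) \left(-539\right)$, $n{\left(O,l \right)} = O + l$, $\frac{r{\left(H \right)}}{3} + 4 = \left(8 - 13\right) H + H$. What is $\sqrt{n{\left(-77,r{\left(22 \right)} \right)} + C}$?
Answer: $i \sqrt{660089} \approx 812.46 i$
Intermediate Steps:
$r{\left(H \right)} = -12 - 12 H$ ($r{\left(H \right)} = -12 + 3 \left(\left(8 - 13\right) H + H\right) = -12 + 3 \left(- 5 H + H\right) = -12 + 3 \left(- 4 H\right) = -12 - 12 H$)
$C = -659736$ ($C = 8 \left(-819 + 972\right) \left(-539\right) = 8 \cdot 153 \left(-539\right) = 8 \left(-82467\right) = -659736$)
$\sqrt{n{\left(-77,r{\left(22 \right)} \right)} + C} = \sqrt{\left(-77 - 276\right) - 659736} = \sqrt{-353 - 659736} = \sqrt{-660089} = i \sqrt{660089}$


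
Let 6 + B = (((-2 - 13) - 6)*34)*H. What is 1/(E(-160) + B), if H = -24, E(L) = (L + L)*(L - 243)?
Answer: 1/146090 ≈ 6.8451e-6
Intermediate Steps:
E(L) = 2*L*(-243 + L) (E(L) = (2*L)*(-243 + L) = 2*L*(-243 + L))
B = 17130 (B = -6 + (((-2 - 13) - 6)*34)*(-24) = -6 + ((-15 - 6)*34)*(-24) = -6 - 21*34*(-24) = -6 - 714*(-24) = -6 + 17136 = 17130)
1/(E(-160) + B) = 1/(2*(-160)*(-243 - 160) + 17130) = 1/(2*(-160)*(-403) + 17130) = 1/(128960 + 17130) = 1/146090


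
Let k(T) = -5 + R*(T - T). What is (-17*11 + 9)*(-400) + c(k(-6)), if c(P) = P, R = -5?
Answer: 71195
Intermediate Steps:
k(T) = -5 (k(T) = -5 - 5*(T - T) = -5 - 5*0 = -5 + 0 = -5)
(-17*11 + 9)*(-400) + c(k(-6)) = (-17*11 + 9)*(-400) - 5 = (-187 + 9)*(-400) - 5 = -178*(-400) - 5 = 71200 - 5 = 71195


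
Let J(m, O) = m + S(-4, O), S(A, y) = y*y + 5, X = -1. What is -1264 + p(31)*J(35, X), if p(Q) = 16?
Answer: -608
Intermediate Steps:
S(A, y) = 5 + y² (S(A, y) = y² + 5 = 5 + y²)
J(m, O) = 5 + m + O² (J(m, O) = m + (5 + O²) = 5 + m + O²)
-1264 + p(31)*J(35, X) = -1264 + 16*(5 + 35 + (-1)²) = -1264 + 16*(5 + 35 + 1) = -1264 + 16*41 = -1264 + 656 = -608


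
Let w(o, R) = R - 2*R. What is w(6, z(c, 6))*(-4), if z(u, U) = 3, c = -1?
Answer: 12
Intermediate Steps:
w(o, R) = -R
w(6, z(c, 6))*(-4) = -1*3*(-4) = -3*(-4) = 12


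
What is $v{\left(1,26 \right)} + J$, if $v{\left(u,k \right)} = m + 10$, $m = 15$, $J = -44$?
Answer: $-19$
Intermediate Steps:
$v{\left(u,k \right)} = 25$ ($v{\left(u,k \right)} = 15 + 10 = 25$)
$v{\left(1,26 \right)} + J = 25 - 44 = -19$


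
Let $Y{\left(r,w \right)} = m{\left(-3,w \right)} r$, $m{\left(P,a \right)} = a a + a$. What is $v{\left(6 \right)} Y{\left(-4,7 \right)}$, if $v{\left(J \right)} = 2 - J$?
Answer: $896$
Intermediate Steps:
$m{\left(P,a \right)} = a + a^{2}$ ($m{\left(P,a \right)} = a^{2} + a = a + a^{2}$)
$Y{\left(r,w \right)} = r w \left(1 + w\right)$ ($Y{\left(r,w \right)} = w \left(1 + w\right) r = r w \left(1 + w\right)$)
$v{\left(6 \right)} Y{\left(-4,7 \right)} = \left(2 - 6\right) \left(\left(-4\right) 7 \left(1 + 7\right)\right) = \left(2 - 6\right) \left(\left(-4\right) 7 \cdot 8\right) = \left(-4\right) \left(-224\right) = 896$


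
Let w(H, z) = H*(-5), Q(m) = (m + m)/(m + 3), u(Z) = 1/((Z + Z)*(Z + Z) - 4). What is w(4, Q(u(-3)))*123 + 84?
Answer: -2376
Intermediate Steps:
u(Z) = 1/(-4 + 4*Z²) (u(Z) = 1/((2*Z)*(2*Z) - 4) = 1/(4*Z² - 4) = 1/(-4 + 4*Z²))
Q(m) = 2*m/(3 + m) (Q(m) = (2*m)/(3 + m) = 2*m/(3 + m))
w(H, z) = -5*H
w(4, Q(u(-3)))*123 + 84 = -5*4*123 + 84 = -20*123 + 84 = -2460 + 84 = -2376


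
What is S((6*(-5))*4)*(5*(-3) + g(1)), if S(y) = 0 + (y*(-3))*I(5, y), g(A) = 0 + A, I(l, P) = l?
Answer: -25200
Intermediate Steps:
g(A) = A
S(y) = -15*y (S(y) = 0 + (y*(-3))*5 = 0 - 3*y*5 = 0 - 15*y = -15*y)
S((6*(-5))*4)*(5*(-3) + g(1)) = (-15*6*(-5)*4)*(5*(-3) + 1) = (-(-450)*4)*(-15 + 1) = -15*(-120)*(-14) = 1800*(-14) = -25200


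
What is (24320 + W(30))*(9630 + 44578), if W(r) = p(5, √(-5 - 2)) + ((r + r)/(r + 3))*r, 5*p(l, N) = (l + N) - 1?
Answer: 6606693632/5 + 54208*I*√7/5 ≈ 1.3213e+9 + 28684.0*I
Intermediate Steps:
p(l, N) = -⅕ + N/5 + l/5 (p(l, N) = ((l + N) - 1)/5 = ((N + l) - 1)/5 = (-1 + N + l)/5 = -⅕ + N/5 + l/5)
W(r) = ⅘ + 2*r²/(3 + r) + I*√7/5 (W(r) = (-⅕ + √(-5 - 2)/5 + (⅕)*5) + ((r + r)/(r + 3))*r = (-⅕ + √(-7)/5 + 1) + ((2*r)/(3 + r))*r = (-⅕ + (I*√7)/5 + 1) + (2*r/(3 + r))*r = (-⅕ + I*√7/5 + 1) + 2*r²/(3 + r) = (⅘ + I*√7/5) + 2*r²/(3 + r) = ⅘ + 2*r²/(3 + r) + I*√7/5)
(24320 + W(30))*(9630 + 44578) = (24320 + (12 + 10*30² + 30*(4 + I*√7) + 3*I*√7)/(5*(3 + 30)))*(9630 + 44578) = (24320 + (⅕)*(12 + 10*900 + (120 + 30*I*√7) + 3*I*√7)/33)*54208 = (24320 + (⅕)*(1/33)*(12 + 9000 + (120 + 30*I*√7) + 3*I*√7))*54208 = (24320 + (⅕)*(1/33)*(9132 + 33*I*√7))*54208 = (24320 + (3044/55 + I*√7/5))*54208 = (1340644/55 + I*√7/5)*54208 = 6606693632/5 + 54208*I*√7/5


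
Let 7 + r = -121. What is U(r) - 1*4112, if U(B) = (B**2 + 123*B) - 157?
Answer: -3629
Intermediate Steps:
r = -128 (r = -7 - 121 = -128)
U(B) = -157 + B**2 + 123*B
U(r) - 1*4112 = (-157 + (-128)**2 + 123*(-128)) - 1*4112 = (-157 + 16384 - 15744) - 4112 = 483 - 4112 = -3629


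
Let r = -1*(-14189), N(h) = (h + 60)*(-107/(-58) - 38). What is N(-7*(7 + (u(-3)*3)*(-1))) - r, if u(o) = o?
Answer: -356959/29 ≈ -12309.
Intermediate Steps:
N(h) = -62910/29 - 2097*h/58 (N(h) = (60 + h)*(-107*(-1/58) - 38) = (60 + h)*(107/58 - 38) = (60 + h)*(-2097/58) = -62910/29 - 2097*h/58)
r = 14189
N(-7*(7 + (u(-3)*3)*(-1))) - r = (-62910/29 - (-14679)*(7 - 3*3*(-1))/58) - 1*14189 = (-62910/29 - (-14679)*(7 - 9*(-1))/58) - 14189 = (-62910/29 - (-14679)*(7 + 9)/58) - 14189 = (-62910/29 - (-14679)*16/58) - 14189 = (-62910/29 - 2097/58*(-112)) - 14189 = (-62910/29 + 117432/29) - 14189 = 54522/29 - 14189 = -356959/29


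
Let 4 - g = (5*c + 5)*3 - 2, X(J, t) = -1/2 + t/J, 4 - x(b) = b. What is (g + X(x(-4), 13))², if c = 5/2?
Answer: 131769/64 ≈ 2058.9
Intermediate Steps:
x(b) = 4 - b
X(J, t) = -½ + t/J (X(J, t) = -1*½ + t/J = -½ + t/J)
c = 5/2 (c = 5*(½) = 5/2 ≈ 2.5000)
g = -93/2 (g = 4 - ((5*(5/2) + 5)*3 - 2) = 4 - ((25/2 + 5)*3 - 2) = 4 - ((35/2)*3 - 2) = 4 - (105/2 - 2) = 4 - 1*101/2 = 4 - 101/2 = -93/2 ≈ -46.500)
(g + X(x(-4), 13))² = (-93/2 + (13 - (4 - 1*(-4))/2)/(4 - 1*(-4)))² = (-93/2 + (13 - (4 + 4)/2)/(4 + 4))² = (-93/2 + (13 - ½*8)/8)² = (-93/2 + (13 - 4)/8)² = (-93/2 + (⅛)*9)² = (-93/2 + 9/8)² = (-363/8)² = 131769/64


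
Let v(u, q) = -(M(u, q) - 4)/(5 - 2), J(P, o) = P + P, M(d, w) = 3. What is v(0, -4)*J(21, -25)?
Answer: 14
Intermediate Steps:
J(P, o) = 2*P
v(u, q) = 1/3 (v(u, q) = -(3 - 4)/(5 - 2) = -(-1)/3 = -1*(-1/3) = 1/3)
v(0, -4)*J(21, -25) = (2*21)/3 = (1/3)*42 = 14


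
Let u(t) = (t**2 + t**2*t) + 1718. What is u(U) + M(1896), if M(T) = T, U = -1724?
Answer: -5121055634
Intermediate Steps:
u(t) = 1718 + t**2 + t**3 (u(t) = (t**2 + t**3) + 1718 = 1718 + t**2 + t**3)
u(U) + M(1896) = (1718 + (-1724)**2 + (-1724)**3) + 1896 = (1718 + 2972176 - 5124031424) + 1896 = -5121057530 + 1896 = -5121055634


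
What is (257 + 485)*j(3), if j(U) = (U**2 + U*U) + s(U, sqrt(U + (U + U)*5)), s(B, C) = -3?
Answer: 11130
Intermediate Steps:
j(U) = -3 + 2*U**2 (j(U) = (U**2 + U*U) - 3 = (U**2 + U**2) - 3 = 2*U**2 - 3 = -3 + 2*U**2)
(257 + 485)*j(3) = (257 + 485)*(-3 + 2*3**2) = 742*(-3 + 2*9) = 742*(-3 + 18) = 742*15 = 11130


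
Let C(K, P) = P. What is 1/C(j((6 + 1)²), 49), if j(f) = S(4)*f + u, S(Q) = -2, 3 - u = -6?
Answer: 1/49 ≈ 0.020408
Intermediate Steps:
u = 9 (u = 3 - 1*(-6) = 3 + 6 = 9)
j(f) = 9 - 2*f (j(f) = -2*f + 9 = 9 - 2*f)
1/C(j((6 + 1)²), 49) = 1/49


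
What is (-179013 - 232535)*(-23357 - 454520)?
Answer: 196669323596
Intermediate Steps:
(-179013 - 232535)*(-23357 - 454520) = -411548*(-477877) = 196669323596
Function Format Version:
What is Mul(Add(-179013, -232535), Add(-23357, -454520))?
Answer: 196669323596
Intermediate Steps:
Mul(Add(-179013, -232535), Add(-23357, -454520)) = Mul(-411548, -477877) = 196669323596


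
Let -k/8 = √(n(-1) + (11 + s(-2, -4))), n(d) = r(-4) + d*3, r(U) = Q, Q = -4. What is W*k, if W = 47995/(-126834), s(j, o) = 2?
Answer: 191980*√6/63417 ≈ 7.4153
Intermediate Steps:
r(U) = -4
n(d) = -4 + 3*d (n(d) = -4 + d*3 = -4 + 3*d)
W = -47995/126834 (W = 47995*(-1/126834) = -47995/126834 ≈ -0.37841)
k = -8*√6 (k = -8*√((-4 + 3*(-1)) + (11 + 2)) = -8*√((-4 - 3) + 13) = -8*√(-7 + 13) = -8*√6 ≈ -19.596)
W*k = -(-191980)*√6/63417 = 191980*√6/63417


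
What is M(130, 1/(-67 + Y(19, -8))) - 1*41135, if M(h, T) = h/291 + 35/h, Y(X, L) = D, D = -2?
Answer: -311221993/7566 ≈ -41134.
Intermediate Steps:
Y(X, L) = -2
M(h, T) = 35/h + h/291 (M(h, T) = h*(1/291) + 35/h = h/291 + 35/h = 35/h + h/291)
M(130, 1/(-67 + Y(19, -8))) - 1*41135 = (35/130 + (1/291)*130) - 1*41135 = (35*(1/130) + 130/291) - 41135 = (7/26 + 130/291) - 41135 = 5417/7566 - 41135 = -311221993/7566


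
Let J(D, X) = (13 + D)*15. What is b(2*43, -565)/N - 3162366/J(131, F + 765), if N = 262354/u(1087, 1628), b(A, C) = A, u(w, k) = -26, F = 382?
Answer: -23046227759/15741240 ≈ -1464.1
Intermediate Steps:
J(D, X) = 195 + 15*D
N = -131177/13 (N = 262354/(-26) = 262354*(-1/26) = -131177/13 ≈ -10091.)
b(2*43, -565)/N - 3162366/J(131, F + 765) = (2*43)/(-131177/13) - 3162366/(195 + 15*131) = 86*(-13/131177) - 3162366/(195 + 1965) = -1118/131177 - 3162366/2160 = -1118/131177 - 3162366*1/2160 = -1118/131177 - 175687/120 = -23046227759/15741240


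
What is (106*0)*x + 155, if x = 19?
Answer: 155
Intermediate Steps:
(106*0)*x + 155 = (106*0)*19 + 155 = 0*19 + 155 = 0 + 155 = 155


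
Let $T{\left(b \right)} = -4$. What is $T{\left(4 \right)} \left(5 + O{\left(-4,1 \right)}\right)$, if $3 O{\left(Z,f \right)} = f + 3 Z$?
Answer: $- \frac{16}{3} \approx -5.3333$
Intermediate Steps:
$O{\left(Z,f \right)} = Z + \frac{f}{3}$ ($O{\left(Z,f \right)} = \frac{f + 3 Z}{3} = Z + \frac{f}{3}$)
$T{\left(4 \right)} \left(5 + O{\left(-4,1 \right)}\right) = - 4 \left(5 + \left(-4 + \frac{1}{3} \cdot 1\right)\right) = - 4 \left(5 + \left(-4 + \frac{1}{3}\right)\right) = - 4 \left(5 - \frac{11}{3}\right) = \left(-4\right) \frac{4}{3} = - \frac{16}{3}$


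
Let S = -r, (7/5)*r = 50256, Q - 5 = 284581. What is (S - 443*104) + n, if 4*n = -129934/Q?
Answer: -326582241617/3984204 ≈ -81969.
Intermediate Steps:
Q = 284586 (Q = 5 + 284581 = 284586)
r = 251280/7 (r = (5/7)*50256 = 251280/7 ≈ 35897.)
S = -251280/7 (S = -1*251280/7 = -251280/7 ≈ -35897.)
n = -64967/569172 (n = (-129934/284586)/4 = (-129934*1/284586)/4 = (1/4)*(-64967/142293) = -64967/569172 ≈ -0.11414)
(S - 443*104) + n = (-251280/7 - 443*104) - 64967/569172 = (-251280/7 - 46072) - 64967/569172 = -573784/7 - 64967/569172 = -326582241617/3984204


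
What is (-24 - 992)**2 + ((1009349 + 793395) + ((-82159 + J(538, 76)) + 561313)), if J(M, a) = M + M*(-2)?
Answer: 3313616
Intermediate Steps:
J(M, a) = -M (J(M, a) = M - 2*M = -M)
(-24 - 992)**2 + ((1009349 + 793395) + ((-82159 + J(538, 76)) + 561313)) = (-24 - 992)**2 + ((1009349 + 793395) + ((-82159 - 1*538) + 561313)) = (-1016)**2 + (1802744 + ((-82159 - 538) + 561313)) = 1032256 + (1802744 + (-82697 + 561313)) = 1032256 + (1802744 + 478616) = 1032256 + 2281360 = 3313616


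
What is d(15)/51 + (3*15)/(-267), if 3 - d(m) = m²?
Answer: -6841/1513 ≈ -4.5215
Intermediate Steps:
d(m) = 3 - m²
d(15)/51 + (3*15)/(-267) = (3 - 1*15²)/51 + (3*15)/(-267) = (3 - 1*225)*(1/51) + 45*(-1/267) = (3 - 225)*(1/51) - 15/89 = -222*1/51 - 15/89 = -74/17 - 15/89 = -6841/1513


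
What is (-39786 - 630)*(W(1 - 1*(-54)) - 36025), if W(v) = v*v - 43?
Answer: 1335465888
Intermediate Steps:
W(v) = -43 + v² (W(v) = v² - 43 = -43 + v²)
(-39786 - 630)*(W(1 - 1*(-54)) - 36025) = (-39786 - 630)*((-43 + (1 - 1*(-54))²) - 36025) = -40416*((-43 + (1 + 54)²) - 36025) = -40416*((-43 + 55²) - 36025) = -40416*((-43 + 3025) - 36025) = -40416*(2982 - 36025) = -40416*(-33043) = 1335465888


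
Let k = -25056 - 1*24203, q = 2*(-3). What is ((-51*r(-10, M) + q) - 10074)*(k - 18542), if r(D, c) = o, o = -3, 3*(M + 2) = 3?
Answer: 673060527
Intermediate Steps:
M = -1 (M = -2 + (1/3)*3 = -2 + 1 = -1)
q = -6
r(D, c) = -3
k = -49259 (k = -25056 - 24203 = -49259)
((-51*r(-10, M) + q) - 10074)*(k - 18542) = ((-51*(-3) - 6) - 10074)*(-49259 - 18542) = ((153 - 6) - 10074)*(-67801) = (147 - 10074)*(-67801) = -9927*(-67801) = 673060527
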